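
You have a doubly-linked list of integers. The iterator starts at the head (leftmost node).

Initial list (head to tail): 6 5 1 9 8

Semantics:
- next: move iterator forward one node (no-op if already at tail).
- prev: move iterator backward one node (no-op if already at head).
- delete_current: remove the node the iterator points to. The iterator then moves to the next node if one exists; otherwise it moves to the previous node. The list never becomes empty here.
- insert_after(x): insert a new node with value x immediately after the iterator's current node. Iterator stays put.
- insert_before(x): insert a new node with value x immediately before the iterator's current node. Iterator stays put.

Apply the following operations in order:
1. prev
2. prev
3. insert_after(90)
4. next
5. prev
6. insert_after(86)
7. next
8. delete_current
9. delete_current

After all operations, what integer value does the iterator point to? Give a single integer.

After 1 (prev): list=[6, 5, 1, 9, 8] cursor@6
After 2 (prev): list=[6, 5, 1, 9, 8] cursor@6
After 3 (insert_after(90)): list=[6, 90, 5, 1, 9, 8] cursor@6
After 4 (next): list=[6, 90, 5, 1, 9, 8] cursor@90
After 5 (prev): list=[6, 90, 5, 1, 9, 8] cursor@6
After 6 (insert_after(86)): list=[6, 86, 90, 5, 1, 9, 8] cursor@6
After 7 (next): list=[6, 86, 90, 5, 1, 9, 8] cursor@86
After 8 (delete_current): list=[6, 90, 5, 1, 9, 8] cursor@90
After 9 (delete_current): list=[6, 5, 1, 9, 8] cursor@5

Answer: 5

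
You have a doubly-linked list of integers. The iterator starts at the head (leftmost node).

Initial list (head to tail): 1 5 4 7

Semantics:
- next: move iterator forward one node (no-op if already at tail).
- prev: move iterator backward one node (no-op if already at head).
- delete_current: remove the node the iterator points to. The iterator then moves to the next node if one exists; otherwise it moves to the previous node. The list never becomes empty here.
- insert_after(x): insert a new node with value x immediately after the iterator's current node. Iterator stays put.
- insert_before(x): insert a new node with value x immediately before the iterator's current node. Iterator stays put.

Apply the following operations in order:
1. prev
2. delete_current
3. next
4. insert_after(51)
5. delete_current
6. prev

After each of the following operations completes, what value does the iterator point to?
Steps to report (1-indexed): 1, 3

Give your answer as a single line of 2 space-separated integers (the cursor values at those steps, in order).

After 1 (prev): list=[1, 5, 4, 7] cursor@1
After 2 (delete_current): list=[5, 4, 7] cursor@5
After 3 (next): list=[5, 4, 7] cursor@4
After 4 (insert_after(51)): list=[5, 4, 51, 7] cursor@4
After 5 (delete_current): list=[5, 51, 7] cursor@51
After 6 (prev): list=[5, 51, 7] cursor@5

Answer: 1 4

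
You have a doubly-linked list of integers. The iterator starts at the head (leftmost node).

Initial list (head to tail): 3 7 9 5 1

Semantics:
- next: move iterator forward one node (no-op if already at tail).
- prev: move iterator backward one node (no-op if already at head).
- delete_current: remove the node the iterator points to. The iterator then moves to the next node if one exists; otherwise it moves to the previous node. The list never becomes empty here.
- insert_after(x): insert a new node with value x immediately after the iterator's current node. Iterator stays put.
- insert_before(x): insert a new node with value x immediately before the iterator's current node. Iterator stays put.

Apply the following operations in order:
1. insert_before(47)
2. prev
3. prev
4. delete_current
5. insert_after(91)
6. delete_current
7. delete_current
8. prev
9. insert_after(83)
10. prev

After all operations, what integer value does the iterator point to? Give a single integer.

Answer: 7

Derivation:
After 1 (insert_before(47)): list=[47, 3, 7, 9, 5, 1] cursor@3
After 2 (prev): list=[47, 3, 7, 9, 5, 1] cursor@47
After 3 (prev): list=[47, 3, 7, 9, 5, 1] cursor@47
After 4 (delete_current): list=[3, 7, 9, 5, 1] cursor@3
After 5 (insert_after(91)): list=[3, 91, 7, 9, 5, 1] cursor@3
After 6 (delete_current): list=[91, 7, 9, 5, 1] cursor@91
After 7 (delete_current): list=[7, 9, 5, 1] cursor@7
After 8 (prev): list=[7, 9, 5, 1] cursor@7
After 9 (insert_after(83)): list=[7, 83, 9, 5, 1] cursor@7
After 10 (prev): list=[7, 83, 9, 5, 1] cursor@7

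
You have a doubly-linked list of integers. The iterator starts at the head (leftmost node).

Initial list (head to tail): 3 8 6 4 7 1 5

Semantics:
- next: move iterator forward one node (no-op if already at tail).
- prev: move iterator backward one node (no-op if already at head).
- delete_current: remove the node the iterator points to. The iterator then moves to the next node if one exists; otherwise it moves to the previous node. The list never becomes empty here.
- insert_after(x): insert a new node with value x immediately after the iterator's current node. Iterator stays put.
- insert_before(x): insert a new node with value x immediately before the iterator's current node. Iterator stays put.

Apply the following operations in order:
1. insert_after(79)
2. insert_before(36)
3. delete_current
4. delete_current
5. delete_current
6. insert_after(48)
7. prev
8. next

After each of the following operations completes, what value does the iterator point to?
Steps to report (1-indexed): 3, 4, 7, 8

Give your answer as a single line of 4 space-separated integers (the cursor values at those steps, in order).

After 1 (insert_after(79)): list=[3, 79, 8, 6, 4, 7, 1, 5] cursor@3
After 2 (insert_before(36)): list=[36, 3, 79, 8, 6, 4, 7, 1, 5] cursor@3
After 3 (delete_current): list=[36, 79, 8, 6, 4, 7, 1, 5] cursor@79
After 4 (delete_current): list=[36, 8, 6, 4, 7, 1, 5] cursor@8
After 5 (delete_current): list=[36, 6, 4, 7, 1, 5] cursor@6
After 6 (insert_after(48)): list=[36, 6, 48, 4, 7, 1, 5] cursor@6
After 7 (prev): list=[36, 6, 48, 4, 7, 1, 5] cursor@36
After 8 (next): list=[36, 6, 48, 4, 7, 1, 5] cursor@6

Answer: 79 8 36 6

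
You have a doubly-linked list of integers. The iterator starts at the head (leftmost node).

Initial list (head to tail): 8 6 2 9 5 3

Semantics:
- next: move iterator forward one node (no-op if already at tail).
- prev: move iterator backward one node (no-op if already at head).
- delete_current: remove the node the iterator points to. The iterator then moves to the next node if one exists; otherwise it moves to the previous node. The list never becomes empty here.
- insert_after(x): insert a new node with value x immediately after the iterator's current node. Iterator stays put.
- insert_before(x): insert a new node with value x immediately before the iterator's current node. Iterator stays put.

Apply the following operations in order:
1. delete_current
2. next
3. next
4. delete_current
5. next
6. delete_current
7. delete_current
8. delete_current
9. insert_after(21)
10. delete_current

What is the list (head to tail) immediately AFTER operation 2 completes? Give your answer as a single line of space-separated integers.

Answer: 6 2 9 5 3

Derivation:
After 1 (delete_current): list=[6, 2, 9, 5, 3] cursor@6
After 2 (next): list=[6, 2, 9, 5, 3] cursor@2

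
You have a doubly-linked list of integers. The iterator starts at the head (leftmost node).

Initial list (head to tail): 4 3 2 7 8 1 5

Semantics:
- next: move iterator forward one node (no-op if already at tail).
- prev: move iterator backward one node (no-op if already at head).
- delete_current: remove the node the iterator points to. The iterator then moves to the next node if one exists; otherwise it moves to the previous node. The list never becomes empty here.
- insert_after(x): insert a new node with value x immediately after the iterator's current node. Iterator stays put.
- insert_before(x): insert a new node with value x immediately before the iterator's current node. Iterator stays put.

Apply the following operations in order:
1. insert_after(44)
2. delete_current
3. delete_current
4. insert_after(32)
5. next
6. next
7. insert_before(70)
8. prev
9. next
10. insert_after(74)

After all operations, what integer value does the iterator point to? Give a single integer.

Answer: 2

Derivation:
After 1 (insert_after(44)): list=[4, 44, 3, 2, 7, 8, 1, 5] cursor@4
After 2 (delete_current): list=[44, 3, 2, 7, 8, 1, 5] cursor@44
After 3 (delete_current): list=[3, 2, 7, 8, 1, 5] cursor@3
After 4 (insert_after(32)): list=[3, 32, 2, 7, 8, 1, 5] cursor@3
After 5 (next): list=[3, 32, 2, 7, 8, 1, 5] cursor@32
After 6 (next): list=[3, 32, 2, 7, 8, 1, 5] cursor@2
After 7 (insert_before(70)): list=[3, 32, 70, 2, 7, 8, 1, 5] cursor@2
After 8 (prev): list=[3, 32, 70, 2, 7, 8, 1, 5] cursor@70
After 9 (next): list=[3, 32, 70, 2, 7, 8, 1, 5] cursor@2
After 10 (insert_after(74)): list=[3, 32, 70, 2, 74, 7, 8, 1, 5] cursor@2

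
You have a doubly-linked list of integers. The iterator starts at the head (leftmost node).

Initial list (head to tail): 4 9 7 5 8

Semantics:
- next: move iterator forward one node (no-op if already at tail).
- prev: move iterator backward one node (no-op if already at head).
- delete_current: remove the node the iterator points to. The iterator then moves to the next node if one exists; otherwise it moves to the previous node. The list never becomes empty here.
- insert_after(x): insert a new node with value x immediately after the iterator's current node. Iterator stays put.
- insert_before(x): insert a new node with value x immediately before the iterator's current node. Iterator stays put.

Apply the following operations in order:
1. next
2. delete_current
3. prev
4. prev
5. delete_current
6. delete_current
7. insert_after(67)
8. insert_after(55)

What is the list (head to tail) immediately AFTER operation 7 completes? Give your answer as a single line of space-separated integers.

After 1 (next): list=[4, 9, 7, 5, 8] cursor@9
After 2 (delete_current): list=[4, 7, 5, 8] cursor@7
After 3 (prev): list=[4, 7, 5, 8] cursor@4
After 4 (prev): list=[4, 7, 5, 8] cursor@4
After 5 (delete_current): list=[7, 5, 8] cursor@7
After 6 (delete_current): list=[5, 8] cursor@5
After 7 (insert_after(67)): list=[5, 67, 8] cursor@5

Answer: 5 67 8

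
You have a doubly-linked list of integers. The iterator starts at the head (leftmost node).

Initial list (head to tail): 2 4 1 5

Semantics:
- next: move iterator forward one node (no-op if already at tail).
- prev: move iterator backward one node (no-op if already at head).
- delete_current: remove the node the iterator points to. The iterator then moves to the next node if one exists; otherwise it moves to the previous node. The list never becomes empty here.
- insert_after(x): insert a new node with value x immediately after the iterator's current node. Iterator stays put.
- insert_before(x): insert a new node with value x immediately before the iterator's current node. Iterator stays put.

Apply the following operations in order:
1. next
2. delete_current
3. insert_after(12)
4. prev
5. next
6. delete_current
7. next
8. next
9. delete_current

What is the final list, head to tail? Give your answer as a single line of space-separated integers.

Answer: 2 12

Derivation:
After 1 (next): list=[2, 4, 1, 5] cursor@4
After 2 (delete_current): list=[2, 1, 5] cursor@1
After 3 (insert_after(12)): list=[2, 1, 12, 5] cursor@1
After 4 (prev): list=[2, 1, 12, 5] cursor@2
After 5 (next): list=[2, 1, 12, 5] cursor@1
After 6 (delete_current): list=[2, 12, 5] cursor@12
After 7 (next): list=[2, 12, 5] cursor@5
After 8 (next): list=[2, 12, 5] cursor@5
After 9 (delete_current): list=[2, 12] cursor@12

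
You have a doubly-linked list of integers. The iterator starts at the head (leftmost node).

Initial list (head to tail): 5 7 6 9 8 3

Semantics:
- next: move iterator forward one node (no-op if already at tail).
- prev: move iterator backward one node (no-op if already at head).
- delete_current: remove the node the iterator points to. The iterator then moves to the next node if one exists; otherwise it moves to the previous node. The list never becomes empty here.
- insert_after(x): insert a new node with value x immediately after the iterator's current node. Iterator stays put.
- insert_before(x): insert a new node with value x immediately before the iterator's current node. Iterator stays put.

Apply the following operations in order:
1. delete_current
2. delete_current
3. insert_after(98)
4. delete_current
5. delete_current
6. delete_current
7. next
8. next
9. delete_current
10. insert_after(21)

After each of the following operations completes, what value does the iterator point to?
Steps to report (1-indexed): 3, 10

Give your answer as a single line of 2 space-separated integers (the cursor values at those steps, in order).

After 1 (delete_current): list=[7, 6, 9, 8, 3] cursor@7
After 2 (delete_current): list=[6, 9, 8, 3] cursor@6
After 3 (insert_after(98)): list=[6, 98, 9, 8, 3] cursor@6
After 4 (delete_current): list=[98, 9, 8, 3] cursor@98
After 5 (delete_current): list=[9, 8, 3] cursor@9
After 6 (delete_current): list=[8, 3] cursor@8
After 7 (next): list=[8, 3] cursor@3
After 8 (next): list=[8, 3] cursor@3
After 9 (delete_current): list=[8] cursor@8
After 10 (insert_after(21)): list=[8, 21] cursor@8

Answer: 6 8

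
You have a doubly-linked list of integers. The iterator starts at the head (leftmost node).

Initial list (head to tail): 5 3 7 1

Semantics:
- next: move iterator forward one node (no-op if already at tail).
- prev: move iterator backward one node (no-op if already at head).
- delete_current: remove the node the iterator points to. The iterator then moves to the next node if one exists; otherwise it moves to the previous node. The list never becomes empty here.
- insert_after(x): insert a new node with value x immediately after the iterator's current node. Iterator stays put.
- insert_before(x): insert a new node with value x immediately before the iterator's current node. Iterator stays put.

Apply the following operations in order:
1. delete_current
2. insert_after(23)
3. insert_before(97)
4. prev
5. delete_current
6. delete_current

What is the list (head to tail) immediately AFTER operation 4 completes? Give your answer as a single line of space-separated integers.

After 1 (delete_current): list=[3, 7, 1] cursor@3
After 2 (insert_after(23)): list=[3, 23, 7, 1] cursor@3
After 3 (insert_before(97)): list=[97, 3, 23, 7, 1] cursor@3
After 4 (prev): list=[97, 3, 23, 7, 1] cursor@97

Answer: 97 3 23 7 1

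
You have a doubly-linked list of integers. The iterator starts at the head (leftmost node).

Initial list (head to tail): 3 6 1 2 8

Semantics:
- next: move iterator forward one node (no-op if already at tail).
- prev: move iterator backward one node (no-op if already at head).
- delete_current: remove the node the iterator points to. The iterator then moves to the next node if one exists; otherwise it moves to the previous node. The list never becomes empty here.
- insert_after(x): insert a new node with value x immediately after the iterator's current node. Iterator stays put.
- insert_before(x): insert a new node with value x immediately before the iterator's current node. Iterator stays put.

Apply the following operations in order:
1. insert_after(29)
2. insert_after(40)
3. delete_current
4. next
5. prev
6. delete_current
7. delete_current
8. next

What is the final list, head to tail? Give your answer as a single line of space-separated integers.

Answer: 6 1 2 8

Derivation:
After 1 (insert_after(29)): list=[3, 29, 6, 1, 2, 8] cursor@3
After 2 (insert_after(40)): list=[3, 40, 29, 6, 1, 2, 8] cursor@3
After 3 (delete_current): list=[40, 29, 6, 1, 2, 8] cursor@40
After 4 (next): list=[40, 29, 6, 1, 2, 8] cursor@29
After 5 (prev): list=[40, 29, 6, 1, 2, 8] cursor@40
After 6 (delete_current): list=[29, 6, 1, 2, 8] cursor@29
After 7 (delete_current): list=[6, 1, 2, 8] cursor@6
After 8 (next): list=[6, 1, 2, 8] cursor@1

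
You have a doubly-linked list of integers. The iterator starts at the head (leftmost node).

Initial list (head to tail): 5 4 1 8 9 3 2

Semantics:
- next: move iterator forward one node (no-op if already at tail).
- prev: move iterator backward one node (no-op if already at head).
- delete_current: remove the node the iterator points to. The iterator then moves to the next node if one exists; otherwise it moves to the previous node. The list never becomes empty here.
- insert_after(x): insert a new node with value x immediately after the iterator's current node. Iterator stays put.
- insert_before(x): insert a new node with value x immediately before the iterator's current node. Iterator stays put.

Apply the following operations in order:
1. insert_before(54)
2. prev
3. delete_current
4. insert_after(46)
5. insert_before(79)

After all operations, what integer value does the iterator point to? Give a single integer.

After 1 (insert_before(54)): list=[54, 5, 4, 1, 8, 9, 3, 2] cursor@5
After 2 (prev): list=[54, 5, 4, 1, 8, 9, 3, 2] cursor@54
After 3 (delete_current): list=[5, 4, 1, 8, 9, 3, 2] cursor@5
After 4 (insert_after(46)): list=[5, 46, 4, 1, 8, 9, 3, 2] cursor@5
After 5 (insert_before(79)): list=[79, 5, 46, 4, 1, 8, 9, 3, 2] cursor@5

Answer: 5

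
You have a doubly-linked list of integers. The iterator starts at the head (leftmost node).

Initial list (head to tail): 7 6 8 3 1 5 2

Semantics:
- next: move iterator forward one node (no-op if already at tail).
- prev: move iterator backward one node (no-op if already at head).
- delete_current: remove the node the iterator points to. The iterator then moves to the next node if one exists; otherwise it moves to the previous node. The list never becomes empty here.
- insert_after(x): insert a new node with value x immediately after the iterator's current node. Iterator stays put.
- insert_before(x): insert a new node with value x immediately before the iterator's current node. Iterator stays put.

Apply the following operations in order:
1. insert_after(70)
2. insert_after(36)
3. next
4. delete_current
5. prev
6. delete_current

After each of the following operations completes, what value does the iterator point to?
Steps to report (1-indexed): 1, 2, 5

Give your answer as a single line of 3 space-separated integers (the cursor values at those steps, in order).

After 1 (insert_after(70)): list=[7, 70, 6, 8, 3, 1, 5, 2] cursor@7
After 2 (insert_after(36)): list=[7, 36, 70, 6, 8, 3, 1, 5, 2] cursor@7
After 3 (next): list=[7, 36, 70, 6, 8, 3, 1, 5, 2] cursor@36
After 4 (delete_current): list=[7, 70, 6, 8, 3, 1, 5, 2] cursor@70
After 5 (prev): list=[7, 70, 6, 8, 3, 1, 5, 2] cursor@7
After 6 (delete_current): list=[70, 6, 8, 3, 1, 5, 2] cursor@70

Answer: 7 7 7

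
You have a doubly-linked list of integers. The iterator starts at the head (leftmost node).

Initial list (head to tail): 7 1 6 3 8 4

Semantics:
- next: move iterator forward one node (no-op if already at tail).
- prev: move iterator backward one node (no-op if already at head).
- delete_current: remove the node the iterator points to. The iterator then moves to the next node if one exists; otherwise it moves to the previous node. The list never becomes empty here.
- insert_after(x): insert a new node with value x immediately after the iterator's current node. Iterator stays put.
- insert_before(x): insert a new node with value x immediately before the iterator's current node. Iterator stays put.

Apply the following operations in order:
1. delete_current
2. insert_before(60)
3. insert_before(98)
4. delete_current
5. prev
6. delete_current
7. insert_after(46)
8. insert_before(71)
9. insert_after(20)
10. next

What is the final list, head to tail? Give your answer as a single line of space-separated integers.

After 1 (delete_current): list=[1, 6, 3, 8, 4] cursor@1
After 2 (insert_before(60)): list=[60, 1, 6, 3, 8, 4] cursor@1
After 3 (insert_before(98)): list=[60, 98, 1, 6, 3, 8, 4] cursor@1
After 4 (delete_current): list=[60, 98, 6, 3, 8, 4] cursor@6
After 5 (prev): list=[60, 98, 6, 3, 8, 4] cursor@98
After 6 (delete_current): list=[60, 6, 3, 8, 4] cursor@6
After 7 (insert_after(46)): list=[60, 6, 46, 3, 8, 4] cursor@6
After 8 (insert_before(71)): list=[60, 71, 6, 46, 3, 8, 4] cursor@6
After 9 (insert_after(20)): list=[60, 71, 6, 20, 46, 3, 8, 4] cursor@6
After 10 (next): list=[60, 71, 6, 20, 46, 3, 8, 4] cursor@20

Answer: 60 71 6 20 46 3 8 4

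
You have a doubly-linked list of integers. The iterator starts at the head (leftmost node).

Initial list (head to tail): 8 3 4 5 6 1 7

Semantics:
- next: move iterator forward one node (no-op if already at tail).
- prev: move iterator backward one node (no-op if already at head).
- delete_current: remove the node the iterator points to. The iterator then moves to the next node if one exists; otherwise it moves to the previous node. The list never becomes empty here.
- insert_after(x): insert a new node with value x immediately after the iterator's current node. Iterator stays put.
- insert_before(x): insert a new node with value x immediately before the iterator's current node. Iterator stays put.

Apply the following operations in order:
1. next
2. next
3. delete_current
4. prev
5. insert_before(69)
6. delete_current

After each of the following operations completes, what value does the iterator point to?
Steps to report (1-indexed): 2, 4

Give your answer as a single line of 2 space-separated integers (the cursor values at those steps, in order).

After 1 (next): list=[8, 3, 4, 5, 6, 1, 7] cursor@3
After 2 (next): list=[8, 3, 4, 5, 6, 1, 7] cursor@4
After 3 (delete_current): list=[8, 3, 5, 6, 1, 7] cursor@5
After 4 (prev): list=[8, 3, 5, 6, 1, 7] cursor@3
After 5 (insert_before(69)): list=[8, 69, 3, 5, 6, 1, 7] cursor@3
After 6 (delete_current): list=[8, 69, 5, 6, 1, 7] cursor@5

Answer: 4 3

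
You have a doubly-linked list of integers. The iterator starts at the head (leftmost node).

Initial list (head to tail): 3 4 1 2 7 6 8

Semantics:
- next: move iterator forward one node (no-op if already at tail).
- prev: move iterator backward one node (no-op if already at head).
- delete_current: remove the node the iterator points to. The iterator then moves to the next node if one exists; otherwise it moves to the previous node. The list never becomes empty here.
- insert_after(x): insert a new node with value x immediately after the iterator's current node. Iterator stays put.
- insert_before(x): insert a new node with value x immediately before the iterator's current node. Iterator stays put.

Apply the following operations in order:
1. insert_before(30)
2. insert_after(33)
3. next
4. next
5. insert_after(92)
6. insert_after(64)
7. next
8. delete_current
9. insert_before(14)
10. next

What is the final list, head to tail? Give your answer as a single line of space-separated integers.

After 1 (insert_before(30)): list=[30, 3, 4, 1, 2, 7, 6, 8] cursor@3
After 2 (insert_after(33)): list=[30, 3, 33, 4, 1, 2, 7, 6, 8] cursor@3
After 3 (next): list=[30, 3, 33, 4, 1, 2, 7, 6, 8] cursor@33
After 4 (next): list=[30, 3, 33, 4, 1, 2, 7, 6, 8] cursor@4
After 5 (insert_after(92)): list=[30, 3, 33, 4, 92, 1, 2, 7, 6, 8] cursor@4
After 6 (insert_after(64)): list=[30, 3, 33, 4, 64, 92, 1, 2, 7, 6, 8] cursor@4
After 7 (next): list=[30, 3, 33, 4, 64, 92, 1, 2, 7, 6, 8] cursor@64
After 8 (delete_current): list=[30, 3, 33, 4, 92, 1, 2, 7, 6, 8] cursor@92
After 9 (insert_before(14)): list=[30, 3, 33, 4, 14, 92, 1, 2, 7, 6, 8] cursor@92
After 10 (next): list=[30, 3, 33, 4, 14, 92, 1, 2, 7, 6, 8] cursor@1

Answer: 30 3 33 4 14 92 1 2 7 6 8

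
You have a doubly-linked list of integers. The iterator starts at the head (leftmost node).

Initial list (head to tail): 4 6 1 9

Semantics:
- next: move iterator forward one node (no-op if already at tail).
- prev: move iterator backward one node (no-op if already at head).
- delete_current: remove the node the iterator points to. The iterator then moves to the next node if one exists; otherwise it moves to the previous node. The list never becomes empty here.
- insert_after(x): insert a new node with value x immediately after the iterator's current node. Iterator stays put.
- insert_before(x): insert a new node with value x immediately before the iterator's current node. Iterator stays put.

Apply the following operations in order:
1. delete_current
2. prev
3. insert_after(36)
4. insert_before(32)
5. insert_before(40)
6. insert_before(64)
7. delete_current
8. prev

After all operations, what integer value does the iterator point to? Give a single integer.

Answer: 64

Derivation:
After 1 (delete_current): list=[6, 1, 9] cursor@6
After 2 (prev): list=[6, 1, 9] cursor@6
After 3 (insert_after(36)): list=[6, 36, 1, 9] cursor@6
After 4 (insert_before(32)): list=[32, 6, 36, 1, 9] cursor@6
After 5 (insert_before(40)): list=[32, 40, 6, 36, 1, 9] cursor@6
After 6 (insert_before(64)): list=[32, 40, 64, 6, 36, 1, 9] cursor@6
After 7 (delete_current): list=[32, 40, 64, 36, 1, 9] cursor@36
After 8 (prev): list=[32, 40, 64, 36, 1, 9] cursor@64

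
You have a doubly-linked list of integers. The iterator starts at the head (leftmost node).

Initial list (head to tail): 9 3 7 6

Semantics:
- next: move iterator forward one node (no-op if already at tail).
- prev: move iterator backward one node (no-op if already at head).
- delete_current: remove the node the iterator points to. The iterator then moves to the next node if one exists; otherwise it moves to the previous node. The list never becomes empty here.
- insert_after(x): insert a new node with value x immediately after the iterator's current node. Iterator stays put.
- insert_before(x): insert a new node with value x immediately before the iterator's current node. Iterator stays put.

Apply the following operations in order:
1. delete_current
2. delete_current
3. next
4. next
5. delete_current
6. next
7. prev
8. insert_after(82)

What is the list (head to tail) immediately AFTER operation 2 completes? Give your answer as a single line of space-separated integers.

Answer: 7 6

Derivation:
After 1 (delete_current): list=[3, 7, 6] cursor@3
After 2 (delete_current): list=[7, 6] cursor@7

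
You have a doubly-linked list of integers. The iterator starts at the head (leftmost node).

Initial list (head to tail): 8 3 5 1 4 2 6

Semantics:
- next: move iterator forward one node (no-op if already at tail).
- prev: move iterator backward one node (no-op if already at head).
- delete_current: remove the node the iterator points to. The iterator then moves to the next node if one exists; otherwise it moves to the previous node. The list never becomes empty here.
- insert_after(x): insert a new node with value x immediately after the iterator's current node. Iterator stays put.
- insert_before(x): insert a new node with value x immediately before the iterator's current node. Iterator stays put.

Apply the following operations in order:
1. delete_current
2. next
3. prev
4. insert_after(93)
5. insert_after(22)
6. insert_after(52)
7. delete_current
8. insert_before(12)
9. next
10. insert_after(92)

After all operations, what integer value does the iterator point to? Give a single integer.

After 1 (delete_current): list=[3, 5, 1, 4, 2, 6] cursor@3
After 2 (next): list=[3, 5, 1, 4, 2, 6] cursor@5
After 3 (prev): list=[3, 5, 1, 4, 2, 6] cursor@3
After 4 (insert_after(93)): list=[3, 93, 5, 1, 4, 2, 6] cursor@3
After 5 (insert_after(22)): list=[3, 22, 93, 5, 1, 4, 2, 6] cursor@3
After 6 (insert_after(52)): list=[3, 52, 22, 93, 5, 1, 4, 2, 6] cursor@3
After 7 (delete_current): list=[52, 22, 93, 5, 1, 4, 2, 6] cursor@52
After 8 (insert_before(12)): list=[12, 52, 22, 93, 5, 1, 4, 2, 6] cursor@52
After 9 (next): list=[12, 52, 22, 93, 5, 1, 4, 2, 6] cursor@22
After 10 (insert_after(92)): list=[12, 52, 22, 92, 93, 5, 1, 4, 2, 6] cursor@22

Answer: 22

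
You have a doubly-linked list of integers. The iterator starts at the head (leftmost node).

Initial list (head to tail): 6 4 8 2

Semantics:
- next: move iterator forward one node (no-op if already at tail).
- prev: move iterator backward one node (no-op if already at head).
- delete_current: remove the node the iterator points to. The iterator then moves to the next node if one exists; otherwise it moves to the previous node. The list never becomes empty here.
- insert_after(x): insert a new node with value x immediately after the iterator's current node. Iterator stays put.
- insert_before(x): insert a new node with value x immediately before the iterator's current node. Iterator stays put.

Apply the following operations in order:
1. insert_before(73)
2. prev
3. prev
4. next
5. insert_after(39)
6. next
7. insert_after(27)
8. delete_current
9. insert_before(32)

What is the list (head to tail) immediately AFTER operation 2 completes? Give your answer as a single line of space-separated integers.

Answer: 73 6 4 8 2

Derivation:
After 1 (insert_before(73)): list=[73, 6, 4, 8, 2] cursor@6
After 2 (prev): list=[73, 6, 4, 8, 2] cursor@73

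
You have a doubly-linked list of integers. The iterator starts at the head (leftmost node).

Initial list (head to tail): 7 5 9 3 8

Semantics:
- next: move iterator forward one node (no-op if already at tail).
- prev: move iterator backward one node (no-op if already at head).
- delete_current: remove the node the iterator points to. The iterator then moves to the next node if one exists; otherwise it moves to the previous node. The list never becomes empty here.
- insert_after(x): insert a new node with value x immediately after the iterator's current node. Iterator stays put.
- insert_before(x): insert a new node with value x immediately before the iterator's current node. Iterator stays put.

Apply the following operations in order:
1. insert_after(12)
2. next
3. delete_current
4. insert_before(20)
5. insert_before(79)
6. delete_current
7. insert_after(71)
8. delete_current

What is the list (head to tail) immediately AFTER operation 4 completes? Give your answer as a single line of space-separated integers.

After 1 (insert_after(12)): list=[7, 12, 5, 9, 3, 8] cursor@7
After 2 (next): list=[7, 12, 5, 9, 3, 8] cursor@12
After 3 (delete_current): list=[7, 5, 9, 3, 8] cursor@5
After 4 (insert_before(20)): list=[7, 20, 5, 9, 3, 8] cursor@5

Answer: 7 20 5 9 3 8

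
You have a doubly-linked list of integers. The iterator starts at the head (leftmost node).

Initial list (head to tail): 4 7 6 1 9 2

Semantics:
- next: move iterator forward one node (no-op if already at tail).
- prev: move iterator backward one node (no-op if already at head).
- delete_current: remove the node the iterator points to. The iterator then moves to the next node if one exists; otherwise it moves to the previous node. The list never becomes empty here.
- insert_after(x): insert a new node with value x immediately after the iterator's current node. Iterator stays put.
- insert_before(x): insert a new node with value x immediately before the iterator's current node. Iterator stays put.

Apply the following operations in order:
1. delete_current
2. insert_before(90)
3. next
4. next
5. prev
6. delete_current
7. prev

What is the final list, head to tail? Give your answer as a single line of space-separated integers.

After 1 (delete_current): list=[7, 6, 1, 9, 2] cursor@7
After 2 (insert_before(90)): list=[90, 7, 6, 1, 9, 2] cursor@7
After 3 (next): list=[90, 7, 6, 1, 9, 2] cursor@6
After 4 (next): list=[90, 7, 6, 1, 9, 2] cursor@1
After 5 (prev): list=[90, 7, 6, 1, 9, 2] cursor@6
After 6 (delete_current): list=[90, 7, 1, 9, 2] cursor@1
After 7 (prev): list=[90, 7, 1, 9, 2] cursor@7

Answer: 90 7 1 9 2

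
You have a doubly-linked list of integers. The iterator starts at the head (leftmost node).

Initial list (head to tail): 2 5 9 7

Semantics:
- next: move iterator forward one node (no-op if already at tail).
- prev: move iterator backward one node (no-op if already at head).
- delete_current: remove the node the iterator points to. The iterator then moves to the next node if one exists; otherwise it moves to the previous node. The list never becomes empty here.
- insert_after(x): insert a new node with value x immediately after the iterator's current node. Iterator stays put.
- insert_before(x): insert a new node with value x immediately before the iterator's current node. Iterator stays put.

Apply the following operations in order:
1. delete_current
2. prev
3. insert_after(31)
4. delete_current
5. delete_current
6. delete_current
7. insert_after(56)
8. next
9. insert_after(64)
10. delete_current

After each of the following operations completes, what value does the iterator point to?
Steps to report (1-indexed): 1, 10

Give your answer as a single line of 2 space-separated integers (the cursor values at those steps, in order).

Answer: 5 64

Derivation:
After 1 (delete_current): list=[5, 9, 7] cursor@5
After 2 (prev): list=[5, 9, 7] cursor@5
After 3 (insert_after(31)): list=[5, 31, 9, 7] cursor@5
After 4 (delete_current): list=[31, 9, 7] cursor@31
After 5 (delete_current): list=[9, 7] cursor@9
After 6 (delete_current): list=[7] cursor@7
After 7 (insert_after(56)): list=[7, 56] cursor@7
After 8 (next): list=[7, 56] cursor@56
After 9 (insert_after(64)): list=[7, 56, 64] cursor@56
After 10 (delete_current): list=[7, 64] cursor@64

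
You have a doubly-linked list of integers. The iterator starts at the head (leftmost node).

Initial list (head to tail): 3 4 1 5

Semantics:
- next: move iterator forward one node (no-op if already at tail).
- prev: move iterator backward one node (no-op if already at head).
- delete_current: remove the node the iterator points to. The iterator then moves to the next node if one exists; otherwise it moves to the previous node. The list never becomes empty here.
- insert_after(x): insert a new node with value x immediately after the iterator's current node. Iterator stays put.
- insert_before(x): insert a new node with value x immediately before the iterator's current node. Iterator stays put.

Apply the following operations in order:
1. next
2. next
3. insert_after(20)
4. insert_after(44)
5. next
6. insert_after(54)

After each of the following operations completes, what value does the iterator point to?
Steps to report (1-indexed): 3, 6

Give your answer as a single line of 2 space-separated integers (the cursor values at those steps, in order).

After 1 (next): list=[3, 4, 1, 5] cursor@4
After 2 (next): list=[3, 4, 1, 5] cursor@1
After 3 (insert_after(20)): list=[3, 4, 1, 20, 5] cursor@1
After 4 (insert_after(44)): list=[3, 4, 1, 44, 20, 5] cursor@1
After 5 (next): list=[3, 4, 1, 44, 20, 5] cursor@44
After 6 (insert_after(54)): list=[3, 4, 1, 44, 54, 20, 5] cursor@44

Answer: 1 44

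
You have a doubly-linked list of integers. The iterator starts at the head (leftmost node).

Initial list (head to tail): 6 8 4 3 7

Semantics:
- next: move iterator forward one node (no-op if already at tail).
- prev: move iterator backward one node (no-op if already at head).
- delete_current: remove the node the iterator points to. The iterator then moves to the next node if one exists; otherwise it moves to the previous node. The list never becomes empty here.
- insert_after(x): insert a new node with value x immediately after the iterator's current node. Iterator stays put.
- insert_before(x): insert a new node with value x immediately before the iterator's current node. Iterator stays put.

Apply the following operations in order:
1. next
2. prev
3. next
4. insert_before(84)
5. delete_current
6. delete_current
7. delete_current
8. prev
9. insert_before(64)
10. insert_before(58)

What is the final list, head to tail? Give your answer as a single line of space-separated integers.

After 1 (next): list=[6, 8, 4, 3, 7] cursor@8
After 2 (prev): list=[6, 8, 4, 3, 7] cursor@6
After 3 (next): list=[6, 8, 4, 3, 7] cursor@8
After 4 (insert_before(84)): list=[6, 84, 8, 4, 3, 7] cursor@8
After 5 (delete_current): list=[6, 84, 4, 3, 7] cursor@4
After 6 (delete_current): list=[6, 84, 3, 7] cursor@3
After 7 (delete_current): list=[6, 84, 7] cursor@7
After 8 (prev): list=[6, 84, 7] cursor@84
After 9 (insert_before(64)): list=[6, 64, 84, 7] cursor@84
After 10 (insert_before(58)): list=[6, 64, 58, 84, 7] cursor@84

Answer: 6 64 58 84 7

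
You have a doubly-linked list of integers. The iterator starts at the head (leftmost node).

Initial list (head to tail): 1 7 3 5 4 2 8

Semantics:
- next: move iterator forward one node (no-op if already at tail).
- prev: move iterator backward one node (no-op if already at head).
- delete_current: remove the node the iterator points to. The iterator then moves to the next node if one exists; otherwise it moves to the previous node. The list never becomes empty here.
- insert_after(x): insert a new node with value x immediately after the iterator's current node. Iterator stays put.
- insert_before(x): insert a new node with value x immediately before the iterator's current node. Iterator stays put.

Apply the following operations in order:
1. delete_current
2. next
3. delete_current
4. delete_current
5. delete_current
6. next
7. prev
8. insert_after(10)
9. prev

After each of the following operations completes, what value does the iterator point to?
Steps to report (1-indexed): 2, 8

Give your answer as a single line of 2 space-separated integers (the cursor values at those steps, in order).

After 1 (delete_current): list=[7, 3, 5, 4, 2, 8] cursor@7
After 2 (next): list=[7, 3, 5, 4, 2, 8] cursor@3
After 3 (delete_current): list=[7, 5, 4, 2, 8] cursor@5
After 4 (delete_current): list=[7, 4, 2, 8] cursor@4
After 5 (delete_current): list=[7, 2, 8] cursor@2
After 6 (next): list=[7, 2, 8] cursor@8
After 7 (prev): list=[7, 2, 8] cursor@2
After 8 (insert_after(10)): list=[7, 2, 10, 8] cursor@2
After 9 (prev): list=[7, 2, 10, 8] cursor@7

Answer: 3 2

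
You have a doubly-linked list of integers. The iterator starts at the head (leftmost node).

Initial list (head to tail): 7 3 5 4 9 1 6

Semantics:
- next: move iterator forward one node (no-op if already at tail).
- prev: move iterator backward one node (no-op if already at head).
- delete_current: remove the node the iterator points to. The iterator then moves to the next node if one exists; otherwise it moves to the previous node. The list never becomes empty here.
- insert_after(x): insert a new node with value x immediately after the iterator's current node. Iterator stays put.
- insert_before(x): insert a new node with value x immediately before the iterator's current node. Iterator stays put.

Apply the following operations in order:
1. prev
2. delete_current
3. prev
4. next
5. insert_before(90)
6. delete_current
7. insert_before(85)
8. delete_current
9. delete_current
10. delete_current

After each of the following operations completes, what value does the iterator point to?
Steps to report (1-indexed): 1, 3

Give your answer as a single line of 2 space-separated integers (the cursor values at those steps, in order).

After 1 (prev): list=[7, 3, 5, 4, 9, 1, 6] cursor@7
After 2 (delete_current): list=[3, 5, 4, 9, 1, 6] cursor@3
After 3 (prev): list=[3, 5, 4, 9, 1, 6] cursor@3
After 4 (next): list=[3, 5, 4, 9, 1, 6] cursor@5
After 5 (insert_before(90)): list=[3, 90, 5, 4, 9, 1, 6] cursor@5
After 6 (delete_current): list=[3, 90, 4, 9, 1, 6] cursor@4
After 7 (insert_before(85)): list=[3, 90, 85, 4, 9, 1, 6] cursor@4
After 8 (delete_current): list=[3, 90, 85, 9, 1, 6] cursor@9
After 9 (delete_current): list=[3, 90, 85, 1, 6] cursor@1
After 10 (delete_current): list=[3, 90, 85, 6] cursor@6

Answer: 7 3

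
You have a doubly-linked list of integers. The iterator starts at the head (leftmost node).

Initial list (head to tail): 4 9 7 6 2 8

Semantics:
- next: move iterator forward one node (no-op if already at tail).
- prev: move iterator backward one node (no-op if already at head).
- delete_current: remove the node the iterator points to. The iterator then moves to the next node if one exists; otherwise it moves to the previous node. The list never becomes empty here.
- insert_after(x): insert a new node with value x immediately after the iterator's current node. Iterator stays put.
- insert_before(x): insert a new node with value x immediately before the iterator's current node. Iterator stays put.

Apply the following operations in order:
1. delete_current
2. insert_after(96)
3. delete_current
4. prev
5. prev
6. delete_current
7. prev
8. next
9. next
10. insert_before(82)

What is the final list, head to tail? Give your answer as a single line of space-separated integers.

Answer: 7 6 82 2 8

Derivation:
After 1 (delete_current): list=[9, 7, 6, 2, 8] cursor@9
After 2 (insert_after(96)): list=[9, 96, 7, 6, 2, 8] cursor@9
After 3 (delete_current): list=[96, 7, 6, 2, 8] cursor@96
After 4 (prev): list=[96, 7, 6, 2, 8] cursor@96
After 5 (prev): list=[96, 7, 6, 2, 8] cursor@96
After 6 (delete_current): list=[7, 6, 2, 8] cursor@7
After 7 (prev): list=[7, 6, 2, 8] cursor@7
After 8 (next): list=[7, 6, 2, 8] cursor@6
After 9 (next): list=[7, 6, 2, 8] cursor@2
After 10 (insert_before(82)): list=[7, 6, 82, 2, 8] cursor@2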